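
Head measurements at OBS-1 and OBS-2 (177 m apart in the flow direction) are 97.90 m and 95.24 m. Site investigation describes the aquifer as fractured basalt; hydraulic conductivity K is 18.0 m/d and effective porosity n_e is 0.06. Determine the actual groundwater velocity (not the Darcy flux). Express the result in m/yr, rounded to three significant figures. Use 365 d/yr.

1650 m/yr

Hydraulic gradient i = (97.90 − 95.24) / 177 = 2.66 / 177 = 0.01503
Specific discharge q = 18.0 × 0.01503 = 0.2705 m/d
v = Ki/n = 18.0·0.01503/0.06 = 4.508 m/d
   = 4.508 × 365 = 1650 m/yr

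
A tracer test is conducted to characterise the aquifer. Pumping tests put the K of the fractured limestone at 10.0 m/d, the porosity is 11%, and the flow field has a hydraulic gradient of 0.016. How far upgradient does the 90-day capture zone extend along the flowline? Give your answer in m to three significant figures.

131 m

q = Ki = 10.0 × 0.016 = 0.1600 m/d
v = Ki/n = 10.0·0.016/0.11 = 1.455 m/d
L = v × T = 1.455 × 90 = 130.9 m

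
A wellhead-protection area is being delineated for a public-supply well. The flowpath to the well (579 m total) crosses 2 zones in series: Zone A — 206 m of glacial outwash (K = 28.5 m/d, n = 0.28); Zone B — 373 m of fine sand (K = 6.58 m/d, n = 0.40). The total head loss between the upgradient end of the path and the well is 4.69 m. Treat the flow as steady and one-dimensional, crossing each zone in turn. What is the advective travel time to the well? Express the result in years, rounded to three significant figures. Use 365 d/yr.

Continuity: the same q passes through each zone, so ΔH = q·Σ(L_j/K_j) — the zones act as resistances in series.
Σ(L/K) = 206/28.5 + 373/6.58 = 7.228 + 56.69 = 63.92 d
q = ΔH / Σ(L/K) = 4.69 / 63.92 = 0.07338 m/d (same in every zone)
Zone A: v = q/n = 0.07338/0.28 = 0.2621 m/d → t_A = 206/0.2621 = 786.1 d
Zone B: v = q/n = 0.07338/0.40 = 0.1834 m/d → t_B = 373/0.1834 = 2033 d
Total t = 786.1 + 2033 = 2819 d
   = 2819 / 365 = 7.72 yr

7.72 years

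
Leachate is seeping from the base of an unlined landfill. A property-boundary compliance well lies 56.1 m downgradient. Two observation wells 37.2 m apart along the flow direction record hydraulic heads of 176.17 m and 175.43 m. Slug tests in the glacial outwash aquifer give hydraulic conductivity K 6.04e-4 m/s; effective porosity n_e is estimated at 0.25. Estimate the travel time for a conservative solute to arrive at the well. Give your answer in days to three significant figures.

Hydraulic gradient i = (176.17 − 175.43) / 37.2 = 0.74 / 37.2 = 0.01989
K = 6.04e-4 m/s × 86400 s/d = 52.19 m/d
Darcy flux q = K·i = 52.19 × 0.01989 = 1.038 m/d
v = Ki/n = 52.19·0.01989/0.25 = 4.152 m/d
t = L / v = 56.1 / 4.152 = 13.51 d

13.5 days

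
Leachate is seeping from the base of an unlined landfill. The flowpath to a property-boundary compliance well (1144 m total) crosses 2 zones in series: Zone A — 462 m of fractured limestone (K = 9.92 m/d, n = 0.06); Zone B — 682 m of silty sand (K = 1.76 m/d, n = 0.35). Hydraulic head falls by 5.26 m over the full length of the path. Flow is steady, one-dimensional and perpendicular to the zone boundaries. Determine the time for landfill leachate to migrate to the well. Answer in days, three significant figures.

Continuity: the same q passes through each zone, so ΔH = q·Σ(L_j/K_j) — the zones act as resistances in series.
Σ(L/K) = 462/9.92 + 682/1.76 = 46.57 + 387.5 = 434.1 d
q = ΔH / Σ(L/K) = 5.26 / 434.1 = 0.01212 m/d (same in every zone)
Zone A: v = q/n = 0.01212/0.06 = 0.2020 m/d → t_A = 462/0.2020 = 2288 d
Zone B: v = q/n = 0.01212/0.35 = 0.03462 m/d → t_B = 682/0.03462 = 19700 d
Total t = 2288 + 19700 = 21990 d

22000 days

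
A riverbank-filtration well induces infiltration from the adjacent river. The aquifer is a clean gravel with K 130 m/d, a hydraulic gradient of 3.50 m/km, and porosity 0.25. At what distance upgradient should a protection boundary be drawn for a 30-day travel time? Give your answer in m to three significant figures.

54.6 m

q = Ki = 130 × 0.0035 = 0.4550 m/d
Average linear velocity = 0.4550 / 0.25 = 1.820 m/d
L = v × T = 1.820 × 30 = 54.60 m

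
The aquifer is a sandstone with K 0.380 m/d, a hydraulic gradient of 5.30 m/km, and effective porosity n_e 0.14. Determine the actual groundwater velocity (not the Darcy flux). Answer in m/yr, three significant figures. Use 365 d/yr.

q = Ki = 0.380 × 0.0053 = 0.002014 m/d
Average linear velocity = 0.002014 / 0.14 = 0.01439 m/d
   = 0.01439 × 365 = 5.25 m/yr

5.25 m/yr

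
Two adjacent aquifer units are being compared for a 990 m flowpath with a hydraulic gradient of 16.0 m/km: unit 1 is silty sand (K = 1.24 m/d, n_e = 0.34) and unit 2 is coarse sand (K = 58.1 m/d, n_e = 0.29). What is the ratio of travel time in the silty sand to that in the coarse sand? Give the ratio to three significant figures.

Unit 1 (silty sand): v = 1.24×0.016/0.34 = 0.05835 m/d, t = 990/0.05835 = 16970 d
Unit 2 (coarse sand): v = 58.1×0.016/0.29 = 3.206 m/d, t = 990/3.206 = 308.8 d
t(silty sand) / t(coarse sand) = 16970/308.8 = 54.9

54.9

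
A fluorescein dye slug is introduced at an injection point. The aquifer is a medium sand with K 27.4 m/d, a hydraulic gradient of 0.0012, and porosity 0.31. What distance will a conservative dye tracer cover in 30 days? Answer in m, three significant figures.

Darcy flux q = K·i = 27.4 × 0.0012 = 0.03288 m/d
Average linear velocity = 0.03288 / 0.31 = 0.1061 m/d
L = v × T = 0.1061 × 30 = 3.182 m

3.18 m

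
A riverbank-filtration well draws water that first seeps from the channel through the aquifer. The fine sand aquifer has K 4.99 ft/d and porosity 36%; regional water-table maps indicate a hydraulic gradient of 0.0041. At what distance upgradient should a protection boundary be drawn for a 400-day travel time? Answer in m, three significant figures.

6.93 m

K = 4.99 ft/d × 0.3048 = 1.521 m/d
Specific discharge q = 1.521 × 0.0041 = 0.006236 m/d
v = Ki/n = 1.521·0.0041/0.36 = 0.01732 m/d
L = v × T = 0.01732 × 400 = 6.929 m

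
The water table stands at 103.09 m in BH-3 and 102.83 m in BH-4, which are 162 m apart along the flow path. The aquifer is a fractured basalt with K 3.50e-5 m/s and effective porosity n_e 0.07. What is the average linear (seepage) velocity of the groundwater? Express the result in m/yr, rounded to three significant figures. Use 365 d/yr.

25.3 m/yr

Hydraulic gradient i = (103.09 − 102.83) / 162 = 0.26 / 162 = 0.001605
K = 3.50e-5 m/s × 86400 s/d = 3.024 m/d
Darcy flux q = K·i = 3.024 × 0.001605 = 0.004853 m/d
Average linear velocity = 0.004853 / 0.07 = 0.06933 m/d
   = 0.06933 × 365 = 25.3 m/yr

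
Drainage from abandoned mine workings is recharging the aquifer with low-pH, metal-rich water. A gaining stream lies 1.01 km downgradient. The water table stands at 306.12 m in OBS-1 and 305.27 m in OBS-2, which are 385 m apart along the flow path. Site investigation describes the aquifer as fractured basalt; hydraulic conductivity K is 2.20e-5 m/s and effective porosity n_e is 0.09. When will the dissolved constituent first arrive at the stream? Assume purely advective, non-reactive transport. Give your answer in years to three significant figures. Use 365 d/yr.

Hydraulic gradient i = (306.12 − 305.27) / 385 = 0.85 / 385 = 0.002208
K = 2.20e-5 m/s × 86400 s/d = 1.901 m/d
q = Ki = 1.901 × 0.002208 = 0.004197 m/d
v_s = q/n_e = 0.004197/0.09 = 0.04663 m/d
L = 1.01 km = 1010 m
t = L / v = 1010 / 0.04663 = 21660 d
   = 21660 / 365 = 59.3 yr

59.3 years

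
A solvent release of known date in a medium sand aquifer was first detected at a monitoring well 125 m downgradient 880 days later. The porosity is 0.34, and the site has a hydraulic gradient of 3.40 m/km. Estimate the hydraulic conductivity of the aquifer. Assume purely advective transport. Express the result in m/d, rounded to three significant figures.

v = L / t = 125 / 880 = 0.1420 m/d
K = v · n / i = 0.1420 × 0.34 / 0.0034 = 14.2 m/d

14.2 m/d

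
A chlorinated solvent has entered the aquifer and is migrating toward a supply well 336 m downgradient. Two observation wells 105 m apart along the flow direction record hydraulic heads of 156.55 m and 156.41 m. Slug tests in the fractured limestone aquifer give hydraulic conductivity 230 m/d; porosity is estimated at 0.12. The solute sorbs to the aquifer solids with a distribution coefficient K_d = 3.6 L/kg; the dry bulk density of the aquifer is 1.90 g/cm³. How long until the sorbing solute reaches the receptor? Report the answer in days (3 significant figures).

7630 days

Hydraulic gradient i = (156.55 − 156.41) / 105 = 0.14 / 105 = 0.001333
Darcy flux q = K·i = 230 × 0.001333 = 0.3067 m/d
v_s = q/n_e = 0.3067/0.12 = 2.556 m/d
Retardation R = 1 + ρ_b·K_d/n = 1 + 1.90×3.6/0.12 = 58.00
Contaminant velocity v_c = v/R = 2.556/58.00 = 0.04406 m/d
t = L/v_c = 336/0.04406 = 7626 d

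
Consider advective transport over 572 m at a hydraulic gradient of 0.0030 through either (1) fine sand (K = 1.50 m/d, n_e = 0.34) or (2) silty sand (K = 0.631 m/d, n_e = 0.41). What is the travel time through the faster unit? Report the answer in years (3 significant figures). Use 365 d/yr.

Unit 1 (fine sand): v = 1.50×0.0030/0.34 = 0.01324 m/d, t = 572/0.01324 = 43220 d
Unit 2 (silty sand): v = 0.631×0.0030/0.41 = 0.004617 m/d, t = 572/0.004617 = 123900 d
Faster: 43220 d / 365 = 118 yr

118 years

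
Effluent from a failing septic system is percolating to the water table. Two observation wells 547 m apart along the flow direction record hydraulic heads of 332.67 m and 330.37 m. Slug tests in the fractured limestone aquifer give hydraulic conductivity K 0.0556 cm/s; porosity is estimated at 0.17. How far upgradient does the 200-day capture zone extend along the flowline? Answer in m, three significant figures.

238 m

Hydraulic gradient i = (332.67 − 330.37) / 547 = 2.30 / 547 = 0.004205
K = 0.0556 cm/s × 864 = 48.04 m/d
Specific discharge q = 48.04 × 0.004205 = 0.2020 m/d
Average linear velocity = 0.2020 / 0.17 = 1.188 m/d
L = v × T = 1.188 × 200 = 237.6 m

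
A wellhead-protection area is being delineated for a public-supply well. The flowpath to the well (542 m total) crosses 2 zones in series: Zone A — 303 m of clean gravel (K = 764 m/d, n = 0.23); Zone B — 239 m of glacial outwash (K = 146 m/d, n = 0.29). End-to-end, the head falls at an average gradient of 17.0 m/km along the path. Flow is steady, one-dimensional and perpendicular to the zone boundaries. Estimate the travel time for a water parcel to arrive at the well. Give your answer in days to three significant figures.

30.7 days

Steady 1-D flow in series ⇒ the Darcy flux q is identical in every zone and the zone head losses add (resistances L/K in series).
Σ(L/K) = 303/764 + 239/146 = 0.3966 + 1.637 = 2.034 d
K_eq = L_total / Σ(L/K) = 542 / 2.034 = 266.5 m/d
q = K_eq · i = 266.5 × 0.017 = 4.531 m/d (same in every zone)
Zone A: v = q/n = 4.531/0.23 = 19.70 m/d → t_A = 303/19.70 = 15.38 d
Zone B: v = q/n = 4.531/0.29 = 15.62 m/d → t_B = 239/15.62 = 15.30 d
Total t = 15.38 + 15.30 = 30.68 d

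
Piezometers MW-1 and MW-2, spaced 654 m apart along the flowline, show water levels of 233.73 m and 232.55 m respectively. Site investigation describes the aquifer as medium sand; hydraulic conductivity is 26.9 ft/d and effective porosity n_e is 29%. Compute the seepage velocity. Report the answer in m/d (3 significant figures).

Hydraulic gradient i = (233.73 − 232.55) / 654 = 1.18 / 654 = 0.001804
K = 26.9 ft/d × 0.3048 = 8.199 m/d
Specific discharge q = 8.199 × 0.001804 = 0.01479 m/d
v = Ki/n = 8.199·0.001804/0.29 = 0.05101 m/d

0.0510 m/d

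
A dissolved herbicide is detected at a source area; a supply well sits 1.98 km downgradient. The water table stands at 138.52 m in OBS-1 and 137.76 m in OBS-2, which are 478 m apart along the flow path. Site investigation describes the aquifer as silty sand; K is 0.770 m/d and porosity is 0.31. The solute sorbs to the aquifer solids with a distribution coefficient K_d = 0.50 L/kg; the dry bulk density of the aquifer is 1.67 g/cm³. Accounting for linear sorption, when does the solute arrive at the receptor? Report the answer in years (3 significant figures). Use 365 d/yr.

Hydraulic gradient i = (138.52 − 137.76) / 478 = 0.76 / 478 = 0.001590
Specific discharge q = 0.770 × 0.001590 = 0.001224 m/d
v_s = q/n_e = 0.001224/0.31 = 0.003949 m/d
Retardation R = 1 + ρ_b·K_d/n = 1 + 1.67×0.50/0.31 = 3.694
Contaminant velocity v_c = v/R = 0.003949/3.694 = 0.001069 m/d
L = 1.98 km = 1980 m
t = L/v_c = 1980/0.001069 = 1.852e6 d
   = 1.852e6/365 = 5070 yr

5070 years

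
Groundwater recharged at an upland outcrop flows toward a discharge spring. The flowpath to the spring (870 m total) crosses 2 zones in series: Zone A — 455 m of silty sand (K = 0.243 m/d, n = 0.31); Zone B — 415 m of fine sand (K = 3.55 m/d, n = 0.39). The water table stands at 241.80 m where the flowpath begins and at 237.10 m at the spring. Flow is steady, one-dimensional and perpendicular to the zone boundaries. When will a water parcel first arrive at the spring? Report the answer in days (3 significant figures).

Total head drop ΔH = 241.80 − 237.10 = 4.70 m
Continuity: the same q passes through each zone, so ΔH = q·Σ(L_j/K_j) — the zones act as resistances in series.
Σ(L/K) = 455/0.243 + 415/3.55 = 1872 + 116.9 = 1989 d
q = ΔH / Σ(L/K) = 4.70 / 1989 = 0.002363 m/d (same in every zone)
Zone A: v = q/n = 0.002363/0.31 = 0.007621 m/d → t_A = 455/0.007621 = 59700 d
Zone B: v = q/n = 0.002363/0.39 = 0.006058 m/d → t_B = 415/0.006058 = 68500 d
Total t = 59700 + 68500 = 128200 d

128000 days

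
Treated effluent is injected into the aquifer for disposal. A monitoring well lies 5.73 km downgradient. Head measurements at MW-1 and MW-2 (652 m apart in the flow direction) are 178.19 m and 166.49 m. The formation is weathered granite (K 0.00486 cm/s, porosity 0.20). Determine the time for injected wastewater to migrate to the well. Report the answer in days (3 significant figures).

15200 days

Hydraulic gradient i = (178.19 − 166.49) / 652 = 11.70 / 652 = 0.01794
K = 0.00486 cm/s × 864 = 4.199 m/d
q = Ki = 4.199 × 0.01794 = 0.07535 m/d
v = Ki/n = 4.199·0.01794/0.20 = 0.3768 m/d
L = 5.73 km = 5730 m
t = L / v = 5730 / 0.3768 = 15210 d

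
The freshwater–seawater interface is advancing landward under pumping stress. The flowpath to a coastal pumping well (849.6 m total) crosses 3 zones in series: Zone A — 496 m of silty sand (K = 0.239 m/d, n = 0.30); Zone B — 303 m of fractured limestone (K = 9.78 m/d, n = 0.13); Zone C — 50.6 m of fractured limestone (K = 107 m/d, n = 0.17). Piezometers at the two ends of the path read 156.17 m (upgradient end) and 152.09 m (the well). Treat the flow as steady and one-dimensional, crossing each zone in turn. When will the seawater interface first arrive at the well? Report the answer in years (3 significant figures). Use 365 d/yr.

278 years

Total head drop ΔH = 156.17 − 152.09 = 4.08 m
Continuity: the same q passes through each zone, so ΔH = q·Σ(L_j/K_j) — the zones act as resistances in series.
Σ(L/K) = 496/0.239 + 303/9.78 + 50.6/107 = 2075 + 30.98 + 0.4729 = 2107 d
q = ΔH / Σ(L/K) = 4.08 / 2107 = 0.001937 m/d (same in every zone)
Zone A: v = q/n = 0.001937/0.30 = 0.006455 m/d → t_A = 496/0.006455 = 76840 d
Zone B: v = q/n = 0.001937/0.13 = 0.01490 m/d → t_B = 303/0.01490 = 20340 d
Zone C: v = q/n = 0.001937/0.17 = 0.01139 m/d → t_C = 50.6/0.01139 = 4442 d
Total t = 76840 + 20340 + 4442 = 101600 d
   = 101600 / 365 = 278 yr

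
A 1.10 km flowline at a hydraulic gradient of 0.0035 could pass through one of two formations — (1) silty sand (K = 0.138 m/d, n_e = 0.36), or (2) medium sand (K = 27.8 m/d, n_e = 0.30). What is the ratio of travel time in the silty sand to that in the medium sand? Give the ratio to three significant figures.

242

Unit 1 (silty sand): v = 0.138×0.0035/0.36 = 0.001342 m/d, t = 1100/0.001342 = 819900 d
Unit 2 (medium sand): v = 27.8×0.0035/0.30 = 0.3243 m/d, t = 1100/0.3243 = 3392 d
t(silty sand) / t(medium sand) = 819900/3392 = 242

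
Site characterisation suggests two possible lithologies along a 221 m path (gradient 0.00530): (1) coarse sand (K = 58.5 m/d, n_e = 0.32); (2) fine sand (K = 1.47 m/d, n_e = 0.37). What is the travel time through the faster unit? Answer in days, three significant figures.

Unit 1 (coarse sand): v = 58.5×0.0053/0.32 = 0.9689 m/d, t = 221/0.9689 = 228.1 d
Unit 2 (fine sand): v = 1.47×0.0053/0.37 = 0.02106 m/d, t = 221/0.02106 = 10500 d
Faster unit: t = 228 d

228 days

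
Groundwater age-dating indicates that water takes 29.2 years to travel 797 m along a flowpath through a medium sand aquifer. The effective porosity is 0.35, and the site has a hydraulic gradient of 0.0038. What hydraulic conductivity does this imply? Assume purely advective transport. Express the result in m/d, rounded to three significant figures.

6.89 m/d

t = 29.2 years = 10660 d
v = L / t = 797 / 10660 = 0.07478 m/d
K = v · n / i = 0.07478 × 0.35 / 0.0038 = 6.89 m/d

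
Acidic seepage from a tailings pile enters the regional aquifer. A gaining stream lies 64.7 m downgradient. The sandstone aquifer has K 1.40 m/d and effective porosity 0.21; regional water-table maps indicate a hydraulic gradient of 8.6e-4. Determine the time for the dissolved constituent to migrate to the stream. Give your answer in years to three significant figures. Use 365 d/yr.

Darcy flux q = K·i = 1.40 × 8.6e-4 = 0.001204 m/d
v = Ki/n = 1.40·8.6e-4/0.21 = 0.005733 m/d
t = L / v = 64.7 / 0.005733 = 11280 d
   = 11280 / 365 = 30.9 yr

30.9 years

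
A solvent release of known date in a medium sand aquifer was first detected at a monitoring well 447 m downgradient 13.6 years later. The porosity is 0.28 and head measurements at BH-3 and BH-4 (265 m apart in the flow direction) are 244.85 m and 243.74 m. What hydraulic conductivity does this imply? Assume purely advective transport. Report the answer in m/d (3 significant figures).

6.02 m/d

Hydraulic gradient i = (244.85 − 243.74) / 265 = 1.11 / 265 = 0.004189
t = 13.6 years = 4964 d
v = L / t = 447 / 4964 = 0.09005 m/d
K = v · n / i = 0.09005 × 0.28 / 0.004189 = 6.02 m/d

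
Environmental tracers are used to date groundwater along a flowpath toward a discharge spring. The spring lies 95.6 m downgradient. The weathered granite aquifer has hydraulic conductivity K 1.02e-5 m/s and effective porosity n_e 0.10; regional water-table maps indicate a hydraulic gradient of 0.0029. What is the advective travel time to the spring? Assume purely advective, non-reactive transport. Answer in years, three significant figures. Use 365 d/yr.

10.2 years

K = 1.02e-5 m/s × 86400 s/d = 0.8813 m/d
Specific discharge q = 0.8813 × 0.0029 = 0.002556 m/d
Seepage velocity v = q / n = 0.002556 / 0.10 = 0.02556 m/d
t = L / v = 95.6 / 0.02556 = 3741 d
   = 3741 / 365 = 10.2 yr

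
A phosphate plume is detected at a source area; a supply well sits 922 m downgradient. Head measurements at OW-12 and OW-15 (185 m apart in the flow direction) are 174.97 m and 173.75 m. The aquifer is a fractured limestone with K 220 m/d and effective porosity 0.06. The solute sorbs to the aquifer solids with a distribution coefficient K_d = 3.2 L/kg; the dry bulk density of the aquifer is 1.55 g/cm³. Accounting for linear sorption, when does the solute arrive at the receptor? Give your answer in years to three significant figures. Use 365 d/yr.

8.74 years

Hydraulic gradient i = (174.97 − 173.75) / 185 = 1.22 / 185 = 0.006595
Specific discharge q = 220 × 0.006595 = 1.451 m/d
Average linear velocity = 1.451 / 0.06 = 24.18 m/d
Retardation R = 1 + ρ_b·K_d/n = 1 + 1.55×3.2/0.06 = 83.67
Contaminant velocity v_c = v/R = 24.18/83.67 = 0.2890 m/d
t = L/v_c = 922/0.2890 = 3190 d
   = 3190/365 = 8.74 yr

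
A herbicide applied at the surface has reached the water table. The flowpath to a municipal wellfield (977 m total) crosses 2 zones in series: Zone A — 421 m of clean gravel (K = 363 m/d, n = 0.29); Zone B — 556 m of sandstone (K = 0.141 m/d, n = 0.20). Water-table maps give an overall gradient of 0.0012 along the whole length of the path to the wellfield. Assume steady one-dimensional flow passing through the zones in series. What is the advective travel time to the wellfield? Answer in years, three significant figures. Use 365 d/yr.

2150 years

Steady 1-D flow in series ⇒ the Darcy flux q is identical in every zone and the zone head losses add (resistances L/K in series).
Σ(L/K) = 421/363 + 556/0.141 = 1.160 + 3943 = 3944 d
K_eq = L_total / Σ(L/K) = 977 / 3944 = 0.2477 m/d
q = K_eq · i = 0.2477 × 0.0012 = 2.972e-4 m/d (same in every zone)
Zone A: v = q/n = 2.972e-4/0.29 = 0.001025 m/d → t_A = 421/0.001025 = 410800 d
Zone B: v = q/n = 2.972e-4/0.20 = 0.001486 m/d → t_B = 556/0.001486 = 374100 d
Total t = 410800 + 374100 = 784900 d
   = 784900 / 365 = 2150 yr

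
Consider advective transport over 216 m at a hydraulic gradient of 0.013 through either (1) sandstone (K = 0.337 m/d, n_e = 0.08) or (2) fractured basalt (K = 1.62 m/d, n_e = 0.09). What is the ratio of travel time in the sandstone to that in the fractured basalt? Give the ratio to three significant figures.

4.27

Unit 1 (sandstone): v = 0.337×0.013/0.08 = 0.05476 m/d, t = 216/0.05476 = 3944 d
Unit 2 (fractured basalt): v = 1.62×0.013/0.09 = 0.2340 m/d, t = 216/0.2340 = 923.1 d
t(sandstone) / t(fractured basalt) = 3944/923.1 = 4.27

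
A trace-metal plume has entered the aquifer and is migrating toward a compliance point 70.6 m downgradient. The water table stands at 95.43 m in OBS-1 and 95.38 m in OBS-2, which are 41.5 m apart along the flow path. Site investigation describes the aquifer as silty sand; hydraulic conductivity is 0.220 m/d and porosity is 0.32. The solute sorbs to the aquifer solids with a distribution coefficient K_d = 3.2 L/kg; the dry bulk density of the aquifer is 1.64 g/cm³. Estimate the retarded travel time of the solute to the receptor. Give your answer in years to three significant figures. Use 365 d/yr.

Hydraulic gradient i = (95.43 − 95.38) / 41.5 = 0.05 / 41.5 = 0.001205
Specific discharge q = 0.220 × 0.001205 = 2.651e-4 m/d
Seepage velocity v = q / n = 2.651e-4 / 0.32 = 8.283e-4 m/d
Retardation R = 1 + ρ_b·K_d/n = 1 + 1.64×3.2/0.32 = 17.40
Contaminant velocity v_c = v/R = 8.283e-4/17.40 = 4.760e-5 m/d
t = L/v_c = 70.6/4.760e-5 = 1.483e6 d
   = 1.483e6/365 = 4060 yr

4060 years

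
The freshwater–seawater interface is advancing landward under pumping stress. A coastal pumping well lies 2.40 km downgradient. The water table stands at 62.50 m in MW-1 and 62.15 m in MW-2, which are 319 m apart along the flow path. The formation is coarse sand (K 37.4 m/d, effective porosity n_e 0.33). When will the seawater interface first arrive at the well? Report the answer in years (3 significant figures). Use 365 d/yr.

52.9 years

Hydraulic gradient i = (62.50 − 62.15) / 319 = 0.35 / 319 = 0.001097
Specific discharge q = 37.4 × 0.001097 = 0.04103 m/d
v_s = q/n_e = 0.04103/0.33 = 0.1243 m/d
L = 2.40 km = 2400 m
t = L / v = 2400 / 0.1243 = 19300 d
   = 19300 / 365 = 52.9 yr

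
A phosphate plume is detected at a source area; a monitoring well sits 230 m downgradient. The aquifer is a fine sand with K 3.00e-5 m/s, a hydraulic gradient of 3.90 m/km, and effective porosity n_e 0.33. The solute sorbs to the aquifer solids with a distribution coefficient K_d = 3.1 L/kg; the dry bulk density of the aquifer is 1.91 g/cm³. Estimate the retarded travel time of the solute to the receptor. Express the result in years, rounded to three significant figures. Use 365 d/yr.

K = 3.00e-5 m/s × 86400 s/d = 2.592 m/d
Specific discharge q = 2.592 × 0.0039 = 0.01011 m/d
Seepage velocity v = q / n = 0.01011 / 0.33 = 0.03063 m/d
Retardation R = 1 + ρ_b·K_d/n = 1 + 1.91×3.1/0.33 = 18.94
Contaminant velocity v_c = v/R = 0.03063/18.94 = 0.001617 m/d
t = L/v_c = 230/0.001617 = 142200 d
   = 142200/365 = 390 yr

390 years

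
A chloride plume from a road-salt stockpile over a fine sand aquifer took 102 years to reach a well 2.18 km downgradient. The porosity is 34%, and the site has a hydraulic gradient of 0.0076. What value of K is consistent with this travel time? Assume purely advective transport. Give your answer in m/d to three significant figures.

2.62 m/d

t = 102 years = 37230 d
L = 2.18 km = 2180 m
v = L / t = 2180 / 37230 = 0.05855 m/d
K = v · n / i = 0.05855 × 0.34 / 0.0076 = 2.62 m/d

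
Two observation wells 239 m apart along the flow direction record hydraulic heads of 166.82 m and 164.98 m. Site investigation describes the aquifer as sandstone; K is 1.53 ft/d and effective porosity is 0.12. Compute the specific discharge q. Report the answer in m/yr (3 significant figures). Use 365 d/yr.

1.31 m/yr

Hydraulic gradient i = (166.82 − 164.98) / 239 = 1.84 / 239 = 0.007699
K = 1.53 ft/d × 0.3048 = 0.4663 m/d
Specific discharge q = 0.4663 × 0.007699 = 0.003590 m/d
   = 0.003590 × 365 = 1.31 m/yr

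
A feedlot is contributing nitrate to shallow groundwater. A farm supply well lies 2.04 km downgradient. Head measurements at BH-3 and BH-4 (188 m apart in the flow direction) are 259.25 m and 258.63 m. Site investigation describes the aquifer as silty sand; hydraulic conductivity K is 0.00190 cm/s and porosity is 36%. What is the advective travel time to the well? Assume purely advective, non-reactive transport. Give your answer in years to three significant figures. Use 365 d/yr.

372 years

Hydraulic gradient i = (259.25 − 258.63) / 188 = 0.62 / 188 = 0.003298
K = 0.00190 cm/s × 864 = 1.642 m/d
q = Ki = 1.642 × 0.003298 = 0.005414 m/d
Seepage velocity v = q / n = 0.005414 / 0.36 = 0.01504 m/d
L = 2.04 km = 2040 m
t = L / v = 2040 / 0.01504 = 135700 d
   = 135700 / 365 = 372 yr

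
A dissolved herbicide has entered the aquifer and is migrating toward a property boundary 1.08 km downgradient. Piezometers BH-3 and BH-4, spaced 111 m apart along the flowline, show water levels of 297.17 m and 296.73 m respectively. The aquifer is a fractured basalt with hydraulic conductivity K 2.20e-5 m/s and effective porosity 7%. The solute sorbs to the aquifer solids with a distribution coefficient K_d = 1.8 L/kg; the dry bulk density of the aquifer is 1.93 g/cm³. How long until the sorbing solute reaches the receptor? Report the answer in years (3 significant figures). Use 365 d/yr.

Hydraulic gradient i = (297.17 − 296.73) / 111 = 0.44 / 111 = 0.003964
K = 2.20e-5 m/s × 86400 s/d = 1.901 m/d
Specific discharge q = 1.901 × 0.003964 = 0.007535 m/d
v_s = q/n_e = 0.007535/0.07 = 0.1076 m/d
Retardation R = 1 + ρ_b·K_d/n = 1 + 1.93×1.8/0.07 = 50.63
Contaminant velocity v_c = v/R = 0.1076/50.63 = 0.002126 m/d
L = 1.08 km = 1080 m
t = L/v_c = 1080/0.002126 = 508000 d
   = 508000/365 = 1390 yr

1390 years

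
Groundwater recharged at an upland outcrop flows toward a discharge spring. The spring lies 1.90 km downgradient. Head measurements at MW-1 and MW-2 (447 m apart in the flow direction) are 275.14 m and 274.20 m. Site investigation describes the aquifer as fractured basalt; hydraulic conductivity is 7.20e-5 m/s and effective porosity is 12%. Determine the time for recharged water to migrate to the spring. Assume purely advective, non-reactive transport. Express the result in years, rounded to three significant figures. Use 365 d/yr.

47.8 years

Hydraulic gradient i = (275.14 − 274.20) / 447 = 0.94 / 447 = 0.002103
K = 7.20e-5 m/s × 86400 s/d = 6.221 m/d
Specific discharge q = 6.221 × 0.002103 = 0.01308 m/d
Seepage velocity v = q / n = 0.01308 / 0.12 = 0.1090 m/d
L = 1.90 km = 1900 m
t = L / v = 1900 / 0.1090 = 17430 d
   = 17430 / 365 = 47.8 yr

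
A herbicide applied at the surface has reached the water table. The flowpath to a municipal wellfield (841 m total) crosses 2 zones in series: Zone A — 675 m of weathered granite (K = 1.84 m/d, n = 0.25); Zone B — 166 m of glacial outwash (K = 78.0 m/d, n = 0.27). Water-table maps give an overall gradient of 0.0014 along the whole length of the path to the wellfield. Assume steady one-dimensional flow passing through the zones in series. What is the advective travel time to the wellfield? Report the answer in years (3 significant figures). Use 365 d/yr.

For zones in series the flux q is common to all zones; the equivalent conductivity is the harmonic (thickness-weighted) mean, K_eq = L_total / Σ(L_j/K_j).
Σ(L/K) = 675/1.84 + 166/78.0 = 366.8 + 2.128 = 369.0 d
K_eq = L_total / Σ(L/K) = 841 / 369.0 = 2.279 m/d
q = K_eq · i = 2.279 × 0.0014 = 0.003191 m/d (same in every zone)
Zone A: v = q/n = 0.003191/0.25 = 0.01276 m/d → t_A = 675/0.01276 = 52880 d
Zone B: v = q/n = 0.003191/0.27 = 0.01182 m/d → t_B = 166/0.01182 = 14050 d
Total t = 52880 + 14050 = 66930 d
   = 66930 / 365 = 183 yr

183 years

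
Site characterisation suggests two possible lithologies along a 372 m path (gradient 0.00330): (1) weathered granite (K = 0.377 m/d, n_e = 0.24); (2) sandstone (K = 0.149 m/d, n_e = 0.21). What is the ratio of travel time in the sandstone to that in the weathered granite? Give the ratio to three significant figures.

Unit 1 (weathered granite): v = 0.377×0.0033/0.24 = 0.005184 m/d, t = 372/0.005184 = 71760 d
Unit 2 (sandstone): v = 0.149×0.0033/0.21 = 0.002341 m/d, t = 372/0.002341 = 158900 d
t(sandstone) / t(weathered granite) = 158900/71760 = 2.21

2.21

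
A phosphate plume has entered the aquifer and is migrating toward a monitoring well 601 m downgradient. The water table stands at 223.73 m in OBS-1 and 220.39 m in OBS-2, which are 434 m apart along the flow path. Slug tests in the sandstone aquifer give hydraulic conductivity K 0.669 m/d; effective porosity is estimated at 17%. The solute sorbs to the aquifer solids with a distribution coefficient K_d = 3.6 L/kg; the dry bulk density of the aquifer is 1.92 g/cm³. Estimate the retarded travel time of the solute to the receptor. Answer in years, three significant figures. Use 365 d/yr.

Hydraulic gradient i = (223.73 − 220.39) / 434 = 3.34 / 434 = 0.007696
Specific discharge q = 0.669 × 0.007696 = 0.005149 m/d
Seepage velocity v = q / n = 0.005149 / 0.17 = 0.03029 m/d
Retardation R = 1 + ρ_b·K_d/n = 1 + 1.92×3.6/0.17 = 41.66
Contaminant velocity v_c = v/R = 0.03029/41.66 = 7.270e-4 m/d
t = L/v_c = 601/7.270e-4 = 826700 d
   = 826700/365 = 2260 yr

2260 years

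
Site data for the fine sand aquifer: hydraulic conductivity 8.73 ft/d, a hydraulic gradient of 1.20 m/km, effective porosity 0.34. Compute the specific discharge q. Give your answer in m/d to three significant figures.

K = 8.73 ft/d × 0.3048 = 2.661 m/d
Specific discharge q = 2.661 × 0.0012 = 0.003193 m/d

0.00319 m/d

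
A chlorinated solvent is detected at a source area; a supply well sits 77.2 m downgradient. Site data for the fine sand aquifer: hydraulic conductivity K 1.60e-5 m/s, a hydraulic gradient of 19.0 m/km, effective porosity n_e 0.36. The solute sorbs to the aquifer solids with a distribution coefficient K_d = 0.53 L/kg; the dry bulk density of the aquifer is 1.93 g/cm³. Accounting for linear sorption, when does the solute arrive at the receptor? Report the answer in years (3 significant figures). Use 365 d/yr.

K = 1.60e-5 m/s × 86400 s/d = 1.382 m/d
q = Ki = 1.382 × 0.019 = 0.02627 m/d
Average linear velocity = 0.02627 / 0.36 = 0.07296 m/d
Retardation R = 1 + ρ_b·K_d/n = 1 + 1.93×0.53/0.36 = 3.841
Contaminant velocity v_c = v/R = 0.07296/3.841 = 0.01899 m/d
t = L/v_c = 77.2/0.01899 = 4065 d
   = 4065/365 = 11.1 yr

11.1 years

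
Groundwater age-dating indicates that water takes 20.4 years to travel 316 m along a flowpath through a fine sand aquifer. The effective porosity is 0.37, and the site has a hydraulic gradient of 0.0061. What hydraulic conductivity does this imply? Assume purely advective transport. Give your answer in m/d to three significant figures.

t = 20.4 years = 7446 d
v = L / t = 316 / 7446 = 0.04244 m/d
K = v · n / i = 0.04244 × 0.37 / 0.0061 = 2.57 m/d

2.57 m/d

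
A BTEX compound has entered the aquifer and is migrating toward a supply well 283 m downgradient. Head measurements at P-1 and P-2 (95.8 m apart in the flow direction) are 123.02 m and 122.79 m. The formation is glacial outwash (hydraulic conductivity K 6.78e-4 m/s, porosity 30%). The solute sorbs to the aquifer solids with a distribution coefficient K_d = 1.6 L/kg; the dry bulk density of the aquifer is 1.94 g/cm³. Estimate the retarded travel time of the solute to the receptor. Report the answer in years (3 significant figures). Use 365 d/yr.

Hydraulic gradient i = (123.02 − 122.79) / 95.8 = 0.23 / 95.8 = 0.002401
K = 6.78e-4 m/s × 86400 s/d = 58.58 m/d
q = Ki = 58.58 × 0.002401 = 0.1406 m/d
Seepage velocity v = q / n = 0.1406 / 0.30 = 0.4688 m/d
Retardation R = 1 + ρ_b·K_d/n = 1 + 1.94×1.6/0.30 = 11.35
Contaminant velocity v_c = v/R = 0.4688/11.35 = 0.04132 m/d
t = L/v_c = 283/0.04132 = 6850 d
   = 6850/365 = 18.8 yr

18.8 years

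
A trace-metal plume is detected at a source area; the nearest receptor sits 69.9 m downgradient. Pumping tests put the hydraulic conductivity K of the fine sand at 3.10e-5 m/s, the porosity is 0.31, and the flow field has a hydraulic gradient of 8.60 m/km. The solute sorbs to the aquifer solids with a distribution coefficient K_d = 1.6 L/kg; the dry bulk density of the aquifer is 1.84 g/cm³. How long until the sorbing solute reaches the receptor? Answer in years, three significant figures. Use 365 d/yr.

K = 3.10e-5 m/s × 86400 s/d = 2.678 m/d
Specific discharge q = 2.678 × 0.0086 = 0.02303 m/d
v_s = q/n_e = 0.02303/0.31 = 0.07430 m/d
Retardation R = 1 + ρ_b·K_d/n = 1 + 1.84×1.6/0.31 = 10.50
Contaminant velocity v_c = v/R = 0.07430/10.50 = 0.007079 m/d
t = L/v_c = 69.9/0.007079 = 9875 d
   = 9875/365 = 27.1 yr

27.1 years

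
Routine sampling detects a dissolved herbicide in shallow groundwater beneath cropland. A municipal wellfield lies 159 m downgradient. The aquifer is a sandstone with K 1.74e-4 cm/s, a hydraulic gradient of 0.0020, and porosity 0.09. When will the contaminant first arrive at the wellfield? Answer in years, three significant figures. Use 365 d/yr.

130 years

K = 1.74e-4 cm/s × 864 = 0.1503 m/d
Specific discharge q = 0.1503 × 0.0020 = 3.007e-4 m/d
v = Ki/n = 0.1503·0.0020/0.09 = 0.003341 m/d
t = L / v = 159 / 0.003341 = 47590 d
   = 47590 / 365 = 130 yr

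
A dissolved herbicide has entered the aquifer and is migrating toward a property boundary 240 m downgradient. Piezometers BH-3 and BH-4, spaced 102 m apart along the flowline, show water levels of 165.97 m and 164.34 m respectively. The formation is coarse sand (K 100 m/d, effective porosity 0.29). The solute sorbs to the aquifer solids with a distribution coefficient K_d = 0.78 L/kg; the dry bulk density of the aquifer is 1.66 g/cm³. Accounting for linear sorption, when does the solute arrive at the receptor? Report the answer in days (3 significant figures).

238 days

Hydraulic gradient i = (165.97 − 164.34) / 102 = 1.63 / 102 = 0.01598
Darcy flux q = K·i = 100 × 0.01598 = 1.598 m/d
v = Ki/n = 100·0.01598/0.29 = 5.510 m/d
Retardation R = 1 + ρ_b·K_d/n = 1 + 1.66×0.78/0.29 = 5.465
Contaminant velocity v_c = v/R = 5.510/5.465 = 1.008 m/d
t = L/v_c = 240/1.008 = 238.0 d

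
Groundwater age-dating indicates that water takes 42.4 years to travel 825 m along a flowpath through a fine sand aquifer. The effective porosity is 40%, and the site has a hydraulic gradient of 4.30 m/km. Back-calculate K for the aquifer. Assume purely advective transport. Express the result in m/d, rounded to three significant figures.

4.96 m/d

t = 42.4 years = 15480 d
v = L / t = 825 / 15480 = 0.05331 m/d
K = v · n / i = 0.05331 × 0.40 / 0.0043 = 4.96 m/d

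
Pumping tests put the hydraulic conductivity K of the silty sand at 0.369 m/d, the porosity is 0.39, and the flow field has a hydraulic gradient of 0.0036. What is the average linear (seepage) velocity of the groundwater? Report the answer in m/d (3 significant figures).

0.00341 m/d

Specific discharge q = 0.369 × 0.0036 = 0.001328 m/d
v_s = q/n_e = 0.001328/0.39 = 0.003406 m/d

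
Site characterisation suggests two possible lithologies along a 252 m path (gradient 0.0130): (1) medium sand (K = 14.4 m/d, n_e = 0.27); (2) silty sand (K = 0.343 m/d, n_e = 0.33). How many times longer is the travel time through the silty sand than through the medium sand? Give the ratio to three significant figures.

51.3

Unit 1 (medium sand): v = 14.4×0.013/0.27 = 0.6933 m/d, t = 252/0.6933 = 363.5 d
Unit 2 (silty sand): v = 0.343×0.013/0.33 = 0.01351 m/d, t = 252/0.01351 = 18650 d
t(silty sand) / t(medium sand) = 18650/363.5 = 51.3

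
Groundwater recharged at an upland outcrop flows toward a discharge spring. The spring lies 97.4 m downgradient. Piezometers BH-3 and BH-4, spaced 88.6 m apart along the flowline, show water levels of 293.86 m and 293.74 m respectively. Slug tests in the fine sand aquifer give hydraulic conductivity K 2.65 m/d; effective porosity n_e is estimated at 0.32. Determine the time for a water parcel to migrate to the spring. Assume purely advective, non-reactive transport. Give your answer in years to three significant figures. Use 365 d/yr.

Hydraulic gradient i = (293.86 − 293.74) / 88.6 = 0.12 / 88.6 = 0.001354
Darcy flux q = K·i = 2.65 × 0.001354 = 0.003589 m/d
v_s = q/n_e = 0.003589/0.32 = 0.01122 m/d
t = L / v = 97.4 / 0.01122 = 8684 d
   = 8684 / 365 = 23.8 yr

23.8 years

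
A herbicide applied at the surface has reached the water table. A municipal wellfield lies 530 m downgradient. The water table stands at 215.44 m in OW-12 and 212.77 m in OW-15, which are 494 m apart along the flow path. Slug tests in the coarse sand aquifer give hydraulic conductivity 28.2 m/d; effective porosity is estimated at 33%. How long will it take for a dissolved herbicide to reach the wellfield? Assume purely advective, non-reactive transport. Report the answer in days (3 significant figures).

1150 days

Hydraulic gradient i = (215.44 − 212.77) / 494 = 2.67 / 494 = 0.005405
Darcy flux q = K·i = 28.2 × 0.005405 = 0.1524 m/d
v_s = q/n_e = 0.1524/0.33 = 0.4619 m/d
t = L / v = 530 / 0.4619 = 1148 d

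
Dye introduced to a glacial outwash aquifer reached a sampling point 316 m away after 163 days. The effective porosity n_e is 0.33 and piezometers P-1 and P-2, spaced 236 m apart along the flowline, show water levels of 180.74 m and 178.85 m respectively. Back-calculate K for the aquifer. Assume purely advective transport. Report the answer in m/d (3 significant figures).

79.9 m/d

Hydraulic gradient i = (180.74 − 178.85) / 236 = 1.89 / 236 = 0.008008
v = L / t = 316 / 163 = 1.939 m/d
K = v · n / i = 1.939 × 0.33 / 0.008008 = 79.9 m/d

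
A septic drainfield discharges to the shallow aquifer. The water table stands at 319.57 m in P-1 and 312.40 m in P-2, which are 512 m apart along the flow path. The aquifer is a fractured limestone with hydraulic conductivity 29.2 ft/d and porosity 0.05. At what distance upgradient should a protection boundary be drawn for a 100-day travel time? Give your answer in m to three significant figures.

249 m

Hydraulic gradient i = (319.57 − 312.40) / 512 = 7.17 / 512 = 0.01400
K = 29.2 ft/d × 0.3048 = 8.900 m/d
q = Ki = 8.900 × 0.01400 = 0.1246 m/d
Seepage velocity v = q / n = 0.1246 / 0.05 = 2.493 m/d
L = v × T = 2.493 × 100 = 249.3 m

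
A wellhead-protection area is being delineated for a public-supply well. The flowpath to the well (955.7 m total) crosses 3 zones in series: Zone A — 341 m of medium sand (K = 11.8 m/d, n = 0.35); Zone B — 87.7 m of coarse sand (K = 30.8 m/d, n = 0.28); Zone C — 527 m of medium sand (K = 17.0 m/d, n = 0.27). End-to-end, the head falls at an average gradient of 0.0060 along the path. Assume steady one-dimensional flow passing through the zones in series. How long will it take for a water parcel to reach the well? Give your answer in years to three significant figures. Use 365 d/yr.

8.58 years

For zones in series the flux q is common to all zones; the equivalent conductivity is the harmonic (thickness-weighted) mean, K_eq = L_total / Σ(L_j/K_j).
Σ(L/K) = 341/11.8 + 87.7/30.8 + 527/17.0 = 28.90 + 2.847 + 31.00 = 62.75 d
K_eq = L_total / Σ(L/K) = 955.7 / 62.75 = 15.23 m/d
q = K_eq · i = 15.23 × 0.0060 = 0.09139 m/d (same in every zone)
Zone A: v = q/n = 0.09139/0.35 = 0.2611 m/d → t_A = 341/0.2611 = 1306 d
Zone B: v = q/n = 0.09139/0.28 = 0.3264 m/d → t_B = 87.7/0.3264 = 268.7 d
Zone C: v = q/n = 0.09139/0.27 = 0.3385 m/d → t_C = 527/0.3385 = 1557 d
Total t = 1306 + 268.7 + 1557 = 3132 d
   = 3132 / 365 = 8.58 yr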